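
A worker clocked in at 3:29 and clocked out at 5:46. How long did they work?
From 3:29 to 5:46:
(5 x 60 + 46) - (3 x 60 + 29) = 346 - 209 = 137 minutes
= 2 hours and 17 minutes

Final answer: 2 hours and 17 minutes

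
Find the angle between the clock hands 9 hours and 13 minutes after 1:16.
First find the time 9 hours and 13 minutes after 1:16.
Total minutes: 1 x 60 + 16 + 9 x 60 + 13 = 629.
629 mod 720 = 629 minutes = 10:29.
Now compute the angle at 10:29:
Hour hand: 10 x 30 + 29 x 0.5 = 314.5 degrees
Minute hand: 29 x 6 = 174 degrees
Difference: |314.5 - 174| = 140.5 degrees
The angle is 140.5 degrees

Final answer: 140.5 degrees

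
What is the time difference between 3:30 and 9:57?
From 3:30 to 9:57:
(9 x 60 + 57) - (3 x 60 + 30) = 597 - 210 = 387 minutes
= 6 hours and 27 minutes

Final answer: 6 hours and 27 minutes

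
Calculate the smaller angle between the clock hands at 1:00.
Hour hand position: 1 x 30 + 0 x 0.5 = 30 degrees
Minute hand position: 0 x 6 = 0 degrees
Difference: |30 - 0| = 30 degrees
The angle between the hands is 30 degrees

Final answer: 30 degrees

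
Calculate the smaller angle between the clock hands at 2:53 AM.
Hour hand position: 2 x 30 + 53 x 0.5 = 86.5 degrees
Minute hand position: 53 x 6 = 318 degrees
Difference: |86.5 - 318| = 231.5 degrees
Since 231.5 > 180, the smaller angle is 360 - 231.5 = 128.5 degrees

Final answer: 128.5 degrees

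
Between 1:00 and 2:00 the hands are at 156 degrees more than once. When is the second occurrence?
At t minutes past 1:00, the hour hand is at 30 x 1 + 0.5t degrees and the minute hand is at 6t degrees.
The smaller angle between them is 156 degrees when |30H - 5.5t| = 156 or |30H - 5.5t| = 204.
With H = 1, solve 30 x 1 - 5.5t = +/- target for each target:
  t = (30 x 1 - 156) / 5.5 = -22.91 (outside (0, 60))
  t = (30 x 1 + 156) / 5.5 = 33.82
  t = (30 x 1 - 204) / 5.5 = -31.64 (outside (0, 60))
  t = (30 x 1 + 204) / 5.5 = 42.55
Valid solutions in (0, 60): {33.82, 42.55} minutes.
The second occurrence is t = 42.55 minutes.
The hands form a 156-degree angle at 42.55 minutes past 1:00.

Final answer: 42.55 minutes past 1:00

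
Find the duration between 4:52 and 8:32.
From 4:52 to 8:32:
(8 x 60 + 32) - (4 x 60 + 52) = 512 - 292 = 220 minutes
= 3 hours and 40 minutes

Final answer: 3 hours and 40 minutes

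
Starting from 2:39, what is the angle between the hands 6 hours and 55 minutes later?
First find the time 6 hours and 55 minutes after 2:39.
Total minutes: 2 x 60 + 39 + 6 x 60 + 55 = 574.
574 mod 720 = 574 minutes = 9:34.
Now compute the angle at 9:34:
Hour hand: 9 x 30 + 34 x 0.5 = 287 degrees
Minute hand: 34 x 6 = 204 degrees
Difference: |287 - 204| = 83 degrees
The angle is 83 degrees

Final answer: 83 degrees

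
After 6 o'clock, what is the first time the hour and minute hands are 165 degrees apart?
At t minutes past 6:00, the hour hand is at 30 x 6 + 0.5t degrees and the minute hand is at 6t degrees.
The smaller angle between them is 165 degrees when |30H - 5.5t| = 165 or |30H - 5.5t| = 195.
With H = 6, solve 30 x 6 - 5.5t = +/- target for each target:
  t = (30 x 6 - 165) / 5.5 = 2.73
  t = (30 x 6 + 165) / 5.5 = 62.73 (outside (0, 60))
  t = (30 x 6 - 195) / 5.5 = -2.73 (outside (0, 60))
  t = (30 x 6 + 195) / 5.5 = 68.18 (outside (0, 60))
Valid solutions in (0, 60): {2.73} minutes.
The first occurrence is t = 2.73 minutes.
The hands form a 165-degree angle at 2.73 minutes past 6:00.

Final answer: 2.73 minutes past 6:00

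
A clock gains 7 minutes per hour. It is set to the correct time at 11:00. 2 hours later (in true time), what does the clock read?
For every 60 true minutes, the faulty clock advances 60 + 7 = 67 minutes.
True elapsed: 2 hours = 120 minutes.
Faulty clock advances: 120 x 67/60 = 134 minutes (drift: 14 minutes ahead).
Shown time: 11:00 + 134 minutes = 1:14.

Final answer: 1:14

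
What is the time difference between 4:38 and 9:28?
From 4:38 to 9:28:
(9 x 60 + 28) - (4 x 60 + 38) = 568 - 278 = 290 minutes
= 4 hours and 50 minutes

Final answer: 4 hours and 50 minutes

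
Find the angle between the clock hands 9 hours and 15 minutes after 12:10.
First find the time 9 hours and 15 minutes after 12:10.
Total minutes: 12 x 60 + 10 + 9 x 60 + 15 = 1285.
1285 mod 720 = 565 minutes = 9:25.
Now compute the angle at 9:25:
Hour hand: 9 x 30 + 25 x 0.5 = 282.5 degrees
Minute hand: 25 x 6 = 150 degrees
Difference: |282.5 - 150| = 132.5 degrees
The angle is 132.5 degrees

Final answer: 132.5 degrees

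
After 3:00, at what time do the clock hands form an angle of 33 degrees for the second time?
At t minutes past 3:00, the hour hand is at 30 x 3 + 0.5t degrees and the minute hand is at 6t degrees.
The smaller angle between them is 33 degrees when |30H - 5.5t| = 33 or |30H - 5.5t| = 327.
With H = 3, solve 30 x 3 - 5.5t = +/- target for each target:
  t = (30 x 3 - 33) / 5.5 = 10.36
  t = (30 x 3 + 33) / 5.5 = 22.36
  t = (30 x 3 - 327) / 5.5 = -43.09 (outside (0, 60))
  t = (30 x 3 + 327) / 5.5 = 75.82 (outside (0, 60))
Valid solutions in (0, 60): {10.36, 22.36} minutes.
The second occurrence is t = 22.36 minutes.
The hands form a 33-degree angle at 22.36 minutes past 3:00.

Final answer: 22.36 minutes past 3:00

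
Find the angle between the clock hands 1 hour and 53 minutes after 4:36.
First find the time 1 hour and 53 minutes after 4:36.
Total minutes: 4 x 60 + 36 + 1 x 60 + 53 = 389.
389 mod 720 = 389 minutes = 6:29.
Now compute the angle at 6:29:
Hour hand: 6 x 30 + 29 x 0.5 = 194.5 degrees
Minute hand: 29 x 6 = 174 degrees
Difference: |194.5 - 174| = 20.5 degrees
The angle is 20.5 degrees

Final answer: 20.5 degrees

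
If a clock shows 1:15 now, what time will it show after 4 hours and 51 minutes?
Starting time: 1:15
Adding 51 minutes to 15 minutes: 15 + 51 = 66 minutes = 1 hour and 6 minutes
Adding 4 hours: 1 + 4 + 1 (carry) = 6
Final time: 6:06

Final answer: 6:06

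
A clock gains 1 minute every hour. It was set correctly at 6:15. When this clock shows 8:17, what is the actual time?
For every 60 true minutes, the faulty clock advances 61 minutes, so 1 faulty-clock minute corresponds to 60/61 true minutes.
From 6:15 to 8:17 on the faulty dial is 122 minutes.
True elapsed: 122 x 60/61 = 120 minutes = 2 hours.
True time: 6:15 + 2 hours = 8:15.

Final answer: 8:15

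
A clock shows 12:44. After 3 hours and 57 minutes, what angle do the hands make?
First find the time 3 hours and 57 minutes after 12:44.
Total minutes: 12 x 60 + 44 + 3 x 60 + 57 = 1001.
1001 mod 720 = 281 minutes = 4:41.
Now compute the angle at 4:41:
Hour hand: 4 x 30 + 41 x 0.5 = 140.5 degrees
Minute hand: 41 x 6 = 246 degrees
Difference: |140.5 - 246| = 105.5 degrees
The angle is 105.5 degrees

Final answer: 105.5 degrees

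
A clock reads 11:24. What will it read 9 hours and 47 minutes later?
Starting time: 11:24
Adding 47 minutes to 24 minutes: 24 + 47 = 71 minutes = 1 hour and 11 minutes
Adding 9 hours: 11 + 9 + 1 (carry) = 21 - 12 = 9
Final time: 9:11

Final answer: 9:11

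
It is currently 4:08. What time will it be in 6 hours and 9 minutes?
Starting time: 4:08
Adding 9 minutes to 8 minutes: 8 + 9 = 17 minutes
Adding 6 hours: 4 + 6 = 10
Final time: 10:17

Final answer: 10:17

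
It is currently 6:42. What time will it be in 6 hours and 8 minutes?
Starting time: 6:42
Adding 8 minutes to 42 minutes: 42 + 8 = 50 minutes
Adding 6 hours: 6 + 6 = 12
Final time: 12:50

Final answer: 12:50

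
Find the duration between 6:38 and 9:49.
From 6:38 to 9:49:
(9 x 60 + 49) - (6 x 60 + 38) = 589 - 398 = 191 minutes
= 3 hours and 11 minutes

Final answer: 3 hours and 11 minutes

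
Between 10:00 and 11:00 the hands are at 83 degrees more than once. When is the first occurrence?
At t minutes past 10:00, the hour hand is at 30 x 10 + 0.5t degrees and the minute hand is at 6t degrees.
The smaller angle between them is 83 degrees when |30H - 5.5t| = 83 or |30H - 5.5t| = 277.
With H = 10, solve 30 x 10 - 5.5t = +/- target for each target:
  t = (30 x 10 - 83) / 5.5 = 39.45
  t = (30 x 10 + 83) / 5.5 = 69.64 (outside (0, 60))
  t = (30 x 10 - 277) / 5.5 = 4.18
  t = (30 x 10 + 277) / 5.5 = 104.91 (outside (0, 60))
Valid solutions in (0, 60): {4.18, 39.45} minutes.
The first occurrence is t = 4.18 minutes.
The hands form a 83-degree angle at 4.18 minutes past 10:00.

Final answer: 4.18 minutes past 10:00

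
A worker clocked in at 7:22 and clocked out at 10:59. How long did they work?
From 7:22 to 10:59:
(10 x 60 + 59) - (7 x 60 + 22) = 659 - 442 = 217 minutes
= 3 hours and 37 minutes

Final answer: 3 hours and 37 minutes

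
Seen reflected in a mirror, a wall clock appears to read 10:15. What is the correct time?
Reflection across the vertical (12-6) axis maps a hand at angle A degrees to (360 - A) degrees, which sends a reading of T minutes past 12:00 to (720 - T) minutes past 12:00.
Mirror reads 10:15 = 615 minutes past 12:00.
Actual time: (720 - 615) mod 720 = 105 minutes = 1:45.

Final answer: 1:45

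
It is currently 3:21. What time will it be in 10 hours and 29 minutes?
Starting time: 3:21
Adding 29 minutes to 21 minutes: 21 + 29 = 50 minutes
Adding 10 hours: 3 + 10 = 13 - 12 = 1
Final time: 1:50

Final answer: 1:50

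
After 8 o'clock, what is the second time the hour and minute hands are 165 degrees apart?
At t minutes past 8:00, the hour hand is at 30 x 8 + 0.5t degrees and the minute hand is at 6t degrees.
The smaller angle between them is 165 degrees when |30H - 5.5t| = 165 or |30H - 5.5t| = 195.
With H = 8, solve 30 x 8 - 5.5t = +/- target for each target:
  t = (30 x 8 - 165) / 5.5 = 13.64
  t = (30 x 8 + 165) / 5.5 = 73.64 (outside (0, 60))
  t = (30 x 8 - 195) / 5.5 = 8.18
  t = (30 x 8 + 195) / 5.5 = 79.09 (outside (0, 60))
Valid solutions in (0, 60): {8.18, 13.64} minutes.
The second occurrence is t = 13.64 minutes.
The hands form a 165-degree angle at 13.64 minutes past 8:00.

Final answer: 13.64 minutes past 8:00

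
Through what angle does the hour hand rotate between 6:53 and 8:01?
The hour hand moves 0.5 degrees per minute.
Time elapsed: 8:01 - 6:53 = 68 minutes
Angular displacement: 68 x 0.5 = 34 degrees

Final answer: 34 degrees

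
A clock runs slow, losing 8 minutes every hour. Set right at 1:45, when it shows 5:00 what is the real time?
For every 60 true minutes, the faulty clock advances 52 minutes, so 1 faulty-clock minute corresponds to 60/52 true minutes.
From 1:45 to 5:00 on the faulty dial is 195 minutes.
True elapsed: 195 x 60/52 = 225 minutes = 3 hours and 45 minutes.
True time: 1:45 + 3 hours and 45 minutes = 5:30.

Final answer: 5:30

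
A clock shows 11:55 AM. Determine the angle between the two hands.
Hour hand position: 11 x 30 + 55 x 0.5 = 357.5 degrees
Minute hand position: 55 x 6 = 330 degrees
Difference: |357.5 - 330| = 27.5 degrees
The angle between the hands is 27.5 degrees

Final answer: 27.5 degrees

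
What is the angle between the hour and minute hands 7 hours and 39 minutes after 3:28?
First find the time 7 hours and 39 minutes after 3:28.
Total minutes: 3 x 60 + 28 + 7 x 60 + 39 = 667.
667 mod 720 = 667 minutes = 11:07.
Now compute the angle at 11:07:
Hour hand: 11 x 30 + 7 x 0.5 = 333.5 degrees
Minute hand: 7 x 6 = 42 degrees
Difference: |333.5 - 42| = 291.5 degrees
Smaller angle: 360 - 291.5 = 68.5 degrees

Final answer: 68.5 degrees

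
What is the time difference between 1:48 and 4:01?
From 1:48 to 4:01:
(4 x 60 + 1) - (1 x 60 + 48) = 241 - 108 = 133 minutes
= 2 hours and 13 minutes

Final answer: 2 hours and 13 minutes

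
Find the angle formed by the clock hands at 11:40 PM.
Hour hand position: 11 x 30 + 40 x 0.5 = 350 degrees
Minute hand position: 40 x 6 = 240 degrees
Difference: |350 - 240| = 110 degrees
The angle between the hands is 110 degrees

Final answer: 110 degrees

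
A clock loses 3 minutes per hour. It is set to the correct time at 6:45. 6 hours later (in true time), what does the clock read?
For every 60 true minutes, the faulty clock advances 60 - 3 = 57 minutes.
True elapsed: 6 hours = 360 minutes.
Faulty clock advances: 360 x 57/60 = 342 minutes (drift: 18 minutes behind).
Shown time: 6:45 + 342 minutes = 12:27.

Final answer: 12:27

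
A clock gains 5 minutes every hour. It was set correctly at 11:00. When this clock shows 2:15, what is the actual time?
For every 60 true minutes, the faulty clock advances 65 minutes, so 1 faulty-clock minute corresponds to 60/65 true minutes.
From 11:00 to 2:15 on the faulty dial is 195 minutes.
True elapsed: 195 x 60/65 = 180 minutes = 3 hours.
True time: 11:00 + 3 hours = 2:00.

Final answer: 2:00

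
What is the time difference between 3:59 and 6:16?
From 3:59 to 6:16:
(6 x 60 + 16) - (3 x 60 + 59) = 376 - 239 = 137 minutes
= 2 hours and 17 minutes

Final answer: 2 hours and 17 minutes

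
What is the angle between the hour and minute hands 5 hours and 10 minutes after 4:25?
First find the time 5 hours and 10 minutes after 4:25.
Total minutes: 4 x 60 + 25 + 5 x 60 + 10 = 575.
575 mod 720 = 575 minutes = 9:35.
Now compute the angle at 9:35:
Hour hand: 9 x 30 + 35 x 0.5 = 287.5 degrees
Minute hand: 35 x 6 = 210 degrees
Difference: |287.5 - 210| = 77.5 degrees
The angle is 77.5 degrees

Final answer: 77.5 degrees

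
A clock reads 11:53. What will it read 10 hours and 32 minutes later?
Starting time: 11:53
Adding 32 minutes to 53 minutes: 53 + 32 = 85 minutes = 1 hour and 25 minutes
Adding 10 hours: 11 + 10 + 1 (carry) = 22 - 12 = 10
Final time: 10:25

Final answer: 10:25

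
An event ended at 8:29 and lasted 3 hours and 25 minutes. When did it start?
Starting time: 8:29 = 509 total minutes past 12:00
Subtracting: 3 hours and 25 minutes = 205 minutes
509 - 205 = 304 minutes
= 5 hours and 4 minutes past 12:00 = 5:04

Final answer: 5:04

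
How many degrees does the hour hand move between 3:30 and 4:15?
The hour hand moves 0.5 degrees per minute.
Time elapsed: 4:15 - 3:30 = 45 minutes
Angular displacement: 45 x 0.5 = 22.5 degrees

Final answer: 22.5 degrees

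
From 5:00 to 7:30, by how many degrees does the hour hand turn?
The hour hand moves 0.5 degrees per minute.
Time elapsed: 7:30 - 5:00 = 150 minutes
Angular displacement: 150 x 0.5 = 75 degrees

Final answer: 75 degrees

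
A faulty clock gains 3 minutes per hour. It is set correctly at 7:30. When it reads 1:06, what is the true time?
For every 60 true minutes, the faulty clock advances 63 minutes, so 1 faulty-clock minute corresponds to 60/63 true minutes.
From 7:30 to 1:06 on the faulty dial is 336 minutes.
True elapsed: 336 x 60/63 = 320 minutes = 5 hours and 20 minutes.
True time: 7:30 + 5 hours and 20 minutes = 12:50.

Final answer: 12:50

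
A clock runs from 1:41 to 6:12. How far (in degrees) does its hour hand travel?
The hour hand moves 0.5 degrees per minute.
Time elapsed: 6:12 - 1:41 = 271 minutes
Angular displacement: 271 x 0.5 = 135.5 degrees

Final answer: 135.5 degrees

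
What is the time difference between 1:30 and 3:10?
From 1:30 to 3:10:
(3 x 60 + 10) - (1 x 60 + 30) = 190 - 90 = 100 minutes
= 1 hour and 40 minutes

Final answer: 1 hour and 40 minutes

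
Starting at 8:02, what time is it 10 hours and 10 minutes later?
Starting time: 8:02
Adding 10 minutes to 2 minutes: 2 + 10 = 12 minutes
Adding 10 hours: 8 + 10 = 18 - 12 = 6
Final time: 6:12

Final answer: 6:12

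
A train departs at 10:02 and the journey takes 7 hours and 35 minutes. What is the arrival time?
Starting time: 10:02
Adding 35 minutes to 2 minutes: 2 + 35 = 37 minutes
Adding 7 hours: 10 + 7 = 17 - 12 = 5
Final time: 5:37

Final answer: 5:37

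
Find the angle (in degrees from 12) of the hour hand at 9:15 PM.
The hour hand moves 30 degrees per hour and 0.5 degrees per minute.
At 9:15: (9) x 30 + 15 x 0.5 = 270 + 7.5 = 277.5 degrees

Final answer: 277.5 degrees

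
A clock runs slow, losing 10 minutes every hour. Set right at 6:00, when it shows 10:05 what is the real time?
For every 60 true minutes, the faulty clock advances 50 minutes, so 1 faulty-clock minute corresponds to 60/50 true minutes.
From 6:00 to 10:05 on the faulty dial is 245 minutes.
True elapsed: 245 x 60/50 = 294 minutes = 4 hours and 54 minutes.
True time: 6:00 + 4 hours and 54 minutes = 10:54.

Final answer: 10:54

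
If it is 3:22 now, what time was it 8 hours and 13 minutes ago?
Starting time: 3:22 = 202 total minutes past 12:00
Subtracting: 8 hours and 13 minutes = 493 minutes
202 - 493 = -291 (negative, add 12 hours = 720) = 429 minutes
= 7 hours and 9 minutes past 12:00 = 7:09

Final answer: 7:09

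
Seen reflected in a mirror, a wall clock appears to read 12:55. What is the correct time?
Reflection across the vertical (12-6) axis maps a hand at angle A degrees to (360 - A) degrees, which sends a reading of T minutes past 12:00 to (720 - T) minutes past 12:00.
Mirror reads 12:55 = 55 minutes past 12:00.
Actual time: (720 - 55) mod 720 = 665 minutes = 11:05.

Final answer: 11:05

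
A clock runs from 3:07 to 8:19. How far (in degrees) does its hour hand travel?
The hour hand moves 0.5 degrees per minute.
Time elapsed: 8:19 - 3:07 = 312 minutes
Angular displacement: 312 x 0.5 = 156 degrees

Final answer: 156 degrees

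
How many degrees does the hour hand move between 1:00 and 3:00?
The hour hand moves 0.5 degrees per minute.
Time elapsed: 3:00 - 1:00 = 120 minutes
Angular displacement: 120 x 0.5 = 60 degrees

Final answer: 60 degrees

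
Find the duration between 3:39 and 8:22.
From 3:39 to 8:22:
(8 x 60 + 22) - (3 x 60 + 39) = 502 - 219 = 283 minutes
= 4 hours and 43 minutes

Final answer: 4 hours and 43 minutes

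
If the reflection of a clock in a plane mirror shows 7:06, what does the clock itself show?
Reflection across the vertical (12-6) axis maps a hand at angle A degrees to (360 - A) degrees, which sends a reading of T minutes past 12:00 to (720 - T) minutes past 12:00.
Mirror reads 7:06 = 426 minutes past 12:00.
Actual time: (720 - 426) mod 720 = 294 minutes = 4:54.

Final answer: 4:54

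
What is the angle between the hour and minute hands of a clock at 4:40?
Hour hand position: 4 x 30 + 40 x 0.5 = 140 degrees
Minute hand position: 40 x 6 = 240 degrees
Difference: |140 - 240| = 100 degrees
The angle between the hands is 100 degrees

Final answer: 100 degrees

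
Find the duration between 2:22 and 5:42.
From 2:22 to 5:42:
(5 x 60 + 42) - (2 x 60 + 22) = 342 - 142 = 200 minutes
= 3 hours and 20 minutes

Final answer: 3 hours and 20 minutes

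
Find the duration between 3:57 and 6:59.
From 3:57 to 6:59:
(6 x 60 + 59) - (3 x 60 + 57) = 419 - 237 = 182 minutes
= 3 hours and 2 minutes

Final answer: 3 hours and 2 minutes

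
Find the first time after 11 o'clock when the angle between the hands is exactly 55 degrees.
At t minutes past 11:00, the hour hand is at 30 x 11 + 0.5t degrees and the minute hand is at 6t degrees.
The smaller angle between them is 55 degrees when |30H - 5.5t| = 55 or |30H - 5.5t| = 305.
With H = 11, solve 30 x 11 - 5.5t = +/- target for each target:
  t = (30 x 11 - 55) / 5.5 = 50
  t = (30 x 11 + 55) / 5.5 = 70 (outside (0, 60))
  t = (30 x 11 - 305) / 5.5 = 4.55
  t = (30 x 11 + 305) / 5.5 = 115.45 (outside (0, 60))
Valid solutions in (0, 60): {4.55, 50} minutes.
The first occurrence is t = 4.55 minutes.
The hands form a 55-degree angle at 4.55 minutes past 11:00.

Final answer: 4.55 minutes past 11:00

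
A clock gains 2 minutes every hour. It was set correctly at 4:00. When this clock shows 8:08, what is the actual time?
For every 60 true minutes, the faulty clock advances 62 minutes, so 1 faulty-clock minute corresponds to 60/62 true minutes.
From 4:00 to 8:08 on the faulty dial is 248 minutes.
True elapsed: 248 x 60/62 = 240 minutes = 4 hours.
True time: 4:00 + 4 hours = 8:00.

Final answer: 8:00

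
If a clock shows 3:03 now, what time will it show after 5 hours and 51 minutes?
Starting time: 3:03
Adding 51 minutes to 3 minutes: 3 + 51 = 54 minutes
Adding 5 hours: 3 + 5 = 8
Final time: 8:54

Final answer: 8:54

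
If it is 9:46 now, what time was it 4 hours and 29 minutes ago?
Starting time: 9:46 = 586 total minutes past 12:00
Subtracting: 4 hours and 29 minutes = 269 minutes
586 - 269 = 317 minutes
= 5 hours and 17 minutes past 12:00 = 5:17

Final answer: 5:17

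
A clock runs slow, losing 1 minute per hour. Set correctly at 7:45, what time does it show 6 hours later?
For every 60 true minutes, the faulty clock advances 60 - 1 = 59 minutes.
True elapsed: 6 hours = 360 minutes.
Faulty clock advances: 360 x 59/60 = 354 minutes (drift: 6 minutes behind).
Shown time: 7:45 + 354 minutes = 1:39.

Final answer: 1:39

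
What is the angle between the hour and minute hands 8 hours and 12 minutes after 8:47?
First find the time 8 hours and 12 minutes after 8:47.
Total minutes: 8 x 60 + 47 + 8 x 60 + 12 = 1019.
1019 mod 720 = 299 minutes = 4:59.
Now compute the angle at 4:59:
Hour hand: 4 x 30 + 59 x 0.5 = 149.5 degrees
Minute hand: 59 x 6 = 354 degrees
Difference: |149.5 - 354| = 204.5 degrees
Smaller angle: 360 - 204.5 = 155.5 degrees

Final answer: 155.5 degrees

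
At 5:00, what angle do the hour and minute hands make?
Hour hand position: 5 x 30 + 0 x 0.5 = 150 degrees
Minute hand position: 0 x 6 = 0 degrees
Difference: |150 - 0| = 150 degrees
The angle between the hands is 150 degrees

Final answer: 150 degrees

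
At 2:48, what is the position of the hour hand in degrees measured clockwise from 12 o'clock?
The hour hand moves 30 degrees per hour and 0.5 degrees per minute.
At 2:48: (2) x 30 + 48 x 0.5 = 60 + 24 = 84 degrees

Final answer: 84 degrees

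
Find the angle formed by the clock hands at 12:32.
Hour hand position: 0 x 30 + 32 x 0.5 = 16 degrees
Minute hand position: 32 x 6 = 192 degrees
Difference: |16 - 192| = 176 degrees
The angle between the hands is 176 degrees

Final answer: 176 degrees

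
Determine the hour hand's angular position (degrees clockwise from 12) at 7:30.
The hour hand moves 30 degrees per hour and 0.5 degrees per minute.
At 7:30: (7) x 30 + 30 x 0.5 = 210 + 15 = 225 degrees

Final answer: 225 degrees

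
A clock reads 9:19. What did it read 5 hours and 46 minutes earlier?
Starting time: 9:19 = 559 total minutes past 12:00
Subtracting: 5 hours and 46 minutes = 346 minutes
559 - 346 = 213 minutes
= 3 hours and 33 minutes past 12:00 = 3:33

Final answer: 3:33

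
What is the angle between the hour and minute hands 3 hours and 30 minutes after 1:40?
First find the time 3 hours and 30 minutes after 1:40.
Total minutes: 1 x 60 + 40 + 3 x 60 + 30 = 310.
310 mod 720 = 310 minutes = 5:10.
Now compute the angle at 5:10:
Hour hand: 5 x 30 + 10 x 0.5 = 155 degrees
Minute hand: 10 x 6 = 60 degrees
Difference: |155 - 60| = 95 degrees
The angle is 95 degrees

Final answer: 95 degrees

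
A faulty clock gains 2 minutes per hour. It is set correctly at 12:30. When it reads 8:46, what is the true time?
For every 60 true minutes, the faulty clock advances 62 minutes, so 1 faulty-clock minute corresponds to 60/62 true minutes.
From 12:30 to 8:46 on the faulty dial is 496 minutes.
True elapsed: 496 x 60/62 = 480 minutes = 8 hours.
True time: 12:30 + 8 hours = 8:30.

Final answer: 8:30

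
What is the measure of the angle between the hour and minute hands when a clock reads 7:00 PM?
Hour hand position: 7 x 30 + 0 x 0.5 = 210 degrees
Minute hand position: 0 x 6 = 0 degrees
Difference: |210 - 0| = 210 degrees
Since 210 > 180, the smaller angle is 360 - 210 = 150 degrees

Final answer: 150 degrees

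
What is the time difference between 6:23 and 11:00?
From 6:23 to 11:00:
(11 x 60 + 0) - (6 x 60 + 23) = 660 - 383 = 277 minutes
= 4 hours and 37 minutes

Final answer: 4 hours and 37 minutes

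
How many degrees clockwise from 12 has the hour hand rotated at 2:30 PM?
The hour hand moves 30 degrees per hour and 0.5 degrees per minute.
At 2:30: (2) x 30 + 30 x 0.5 = 60 + 15 = 75 degrees

Final answer: 75 degrees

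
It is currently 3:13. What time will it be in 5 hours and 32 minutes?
Starting time: 3:13
Adding 32 minutes to 13 minutes: 13 + 32 = 45 minutes
Adding 5 hours: 3 + 5 = 8
Final time: 8:45

Final answer: 8:45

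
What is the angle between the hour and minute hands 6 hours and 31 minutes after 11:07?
First find the time 6 hours and 31 minutes after 11:07.
Total minutes: 11 x 60 + 7 + 6 x 60 + 31 = 1058.
1058 mod 720 = 338 minutes = 5:38.
Now compute the angle at 5:38:
Hour hand: 5 x 30 + 38 x 0.5 = 169 degrees
Minute hand: 38 x 6 = 228 degrees
Difference: |169 - 228| = 59 degrees
The angle is 59 degrees

Final answer: 59 degrees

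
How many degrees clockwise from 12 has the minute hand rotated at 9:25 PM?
The minute hand moves 6 degrees per minute.
At 9:25: 25 x 6 = 150 degrees

Final answer: 150 degrees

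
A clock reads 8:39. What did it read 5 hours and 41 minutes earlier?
Starting time: 8:39 = 519 total minutes past 12:00
Subtracting: 5 hours and 41 minutes = 341 minutes
519 - 341 = 178 minutes
= 2 hours and 58 minutes past 12:00 = 2:58

Final answer: 2:58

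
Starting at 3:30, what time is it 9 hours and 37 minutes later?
Starting time: 3:30
Adding 37 minutes to 30 minutes: 30 + 37 = 67 minutes = 1 hour and 7 minutes
Adding 9 hours: 3 + 9 + 1 (carry) = 13 - 12 = 1
Final time: 1:07

Final answer: 1:07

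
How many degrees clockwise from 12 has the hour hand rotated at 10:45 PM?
The hour hand moves 30 degrees per hour and 0.5 degrees per minute.
At 10:45: (10) x 30 + 45 x 0.5 = 300 + 22.5 = 322.5 degrees

Final answer: 322.5 degrees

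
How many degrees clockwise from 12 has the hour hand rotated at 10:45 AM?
The hour hand moves 30 degrees per hour and 0.5 degrees per minute.
At 10:45: (10) x 30 + 45 x 0.5 = 300 + 22.5 = 322.5 degrees

Final answer: 322.5 degrees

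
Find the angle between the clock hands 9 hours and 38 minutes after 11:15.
First find the time 9 hours and 38 minutes after 11:15.
Total minutes: 11 x 60 + 15 + 9 x 60 + 38 = 1253.
1253 mod 720 = 533 minutes = 8:53.
Now compute the angle at 8:53:
Hour hand: 8 x 30 + 53 x 0.5 = 266.5 degrees
Minute hand: 53 x 6 = 318 degrees
Difference: |266.5 - 318| = 51.5 degrees
The angle is 51.5 degrees

Final answer: 51.5 degrees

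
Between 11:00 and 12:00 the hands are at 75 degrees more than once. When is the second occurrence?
At t minutes past 11:00, the hour hand is at 30 x 11 + 0.5t degrees and the minute hand is at 6t degrees.
The smaller angle between them is 75 degrees when |30H - 5.5t| = 75 or |30H - 5.5t| = 285.
With H = 11, solve 30 x 11 - 5.5t = +/- target for each target:
  t = (30 x 11 - 75) / 5.5 = 46.36
  t = (30 x 11 + 75) / 5.5 = 73.64 (outside (0, 60))
  t = (30 x 11 - 285) / 5.5 = 8.18
  t = (30 x 11 + 285) / 5.5 = 111.82 (outside (0, 60))
Valid solutions in (0, 60): {8.18, 46.36} minutes.
The second occurrence is t = 46.36 minutes.
The hands form a 75-degree angle at 46.36 minutes past 11:00.

Final answer: 46.36 minutes past 11:00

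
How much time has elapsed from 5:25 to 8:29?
From 5:25 to 8:29:
(8 x 60 + 29) - (5 x 60 + 25) = 509 - 325 = 184 minutes
= 3 hours and 4 minutes

Final answer: 3 hours and 4 minutes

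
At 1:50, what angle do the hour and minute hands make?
Hour hand position: 1 x 30 + 50 x 0.5 = 55 degrees
Minute hand position: 50 x 6 = 300 degrees
Difference: |55 - 300| = 245 degrees
Since 245 > 180, the smaller angle is 360 - 245 = 115 degrees

Final answer: 115 degrees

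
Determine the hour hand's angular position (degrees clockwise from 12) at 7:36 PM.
The hour hand moves 30 degrees per hour and 0.5 degrees per minute.
At 7:36: (7) x 30 + 36 x 0.5 = 210 + 18 = 228 degrees

Final answer: 228 degrees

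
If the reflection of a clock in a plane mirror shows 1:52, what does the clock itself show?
Reflection across the vertical (12-6) axis maps a hand at angle A degrees to (360 - A) degrees, which sends a reading of T minutes past 12:00 to (720 - T) minutes past 12:00.
Mirror reads 1:52 = 112 minutes past 12:00.
Actual time: (720 - 112) mod 720 = 608 minutes = 10:08.

Final answer: 10:08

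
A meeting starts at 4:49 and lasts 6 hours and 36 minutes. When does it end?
Starting time: 4:49
Adding 36 minutes to 49 minutes: 49 + 36 = 85 minutes = 1 hour and 25 minutes
Adding 6 hours: 4 + 6 + 1 (carry) = 11
Final time: 11:25

Final answer: 11:25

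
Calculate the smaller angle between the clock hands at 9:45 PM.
Hour hand position: 9 x 30 + 45 x 0.5 = 292.5 degrees
Minute hand position: 45 x 6 = 270 degrees
Difference: |292.5 - 270| = 22.5 degrees
The angle between the hands is 22.5 degrees

Final answer: 22.5 degrees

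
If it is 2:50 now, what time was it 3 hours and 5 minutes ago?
Starting time: 2:50 = 170 total minutes past 12:00
Subtracting: 3 hours and 5 minutes = 185 minutes
170 - 185 = -15 (negative, add 12 hours = 720) = 705 minutes
= 11 hours and 45 minutes past 12:00 = 11:45

Final answer: 11:45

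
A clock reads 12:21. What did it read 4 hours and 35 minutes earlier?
Starting time: 12:21 = 21 total minutes past 12:00
Subtracting: 4 hours and 35 minutes = 275 minutes
21 - 275 = -254 (negative, add 12 hours = 720) = 466 minutes
= 7 hours and 46 minutes past 12:00 = 7:46

Final answer: 7:46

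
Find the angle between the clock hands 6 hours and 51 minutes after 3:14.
First find the time 6 hours and 51 minutes after 3:14.
Total minutes: 3 x 60 + 14 + 6 x 60 + 51 = 605.
605 mod 720 = 605 minutes = 10:05.
Now compute the angle at 10:05:
Hour hand: 10 x 30 + 5 x 0.5 = 302.5 degrees
Minute hand: 5 x 6 = 30 degrees
Difference: |302.5 - 30| = 272.5 degrees
Smaller angle: 360 - 272.5 = 87.5 degrees

Final answer: 87.5 degrees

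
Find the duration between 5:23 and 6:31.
From 5:23 to 6:31:
(6 x 60 + 31) - (5 x 60 + 23) = 391 - 323 = 68 minutes
= 1 hour and 8 minutes

Final answer: 1 hour and 8 minutes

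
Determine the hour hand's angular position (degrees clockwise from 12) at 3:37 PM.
The hour hand moves 30 degrees per hour and 0.5 degrees per minute.
At 3:37: (3) x 30 + 37 x 0.5 = 90 + 18.5 = 108.5 degrees

Final answer: 108.5 degrees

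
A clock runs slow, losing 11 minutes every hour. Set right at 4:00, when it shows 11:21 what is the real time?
For every 60 true minutes, the faulty clock advances 49 minutes, so 1 faulty-clock minute corresponds to 60/49 true minutes.
From 4:00 to 11:21 on the faulty dial is 441 minutes.
True elapsed: 441 x 60/49 = 540 minutes = 9 hours.
True time: 4:00 + 9 hours = 1:00.

Final answer: 1:00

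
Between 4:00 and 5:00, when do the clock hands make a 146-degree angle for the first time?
At t minutes past 4:00, the hour hand is at 30 x 4 + 0.5t degrees and the minute hand is at 6t degrees.
The smaller angle between them is 146 degrees when |30H - 5.5t| = 146 or |30H - 5.5t| = 214.
With H = 4, solve 30 x 4 - 5.5t = +/- target for each target:
  t = (30 x 4 - 146) / 5.5 = -4.73 (outside (0, 60))
  t = (30 x 4 + 146) / 5.5 = 48.36
  t = (30 x 4 - 214) / 5.5 = -17.09 (outside (0, 60))
  t = (30 x 4 + 214) / 5.5 = 60.73 (outside (0, 60))
Valid solutions in (0, 60): {48.36} minutes.
The first occurrence is t = 48.36 minutes.
The hands form a 146-degree angle at 48.36 minutes past 4:00.

Final answer: 48.36 minutes past 4:00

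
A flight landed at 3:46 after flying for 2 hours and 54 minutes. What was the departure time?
Starting time: 3:46 = 226 total minutes past 12:00
Subtracting: 2 hours and 54 minutes = 174 minutes
226 - 174 = 52 minutes
= 52 minutes past 12:00 = 12:52

Final answer: 12:52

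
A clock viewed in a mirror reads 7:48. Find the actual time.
Reflection across the vertical (12-6) axis maps a hand at angle A degrees to (360 - A) degrees, which sends a reading of T minutes past 12:00 to (720 - T) minutes past 12:00.
Mirror reads 7:48 = 468 minutes past 12:00.
Actual time: (720 - 468) mod 720 = 252 minutes = 4:12.

Final answer: 4:12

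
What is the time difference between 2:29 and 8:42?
From 2:29 to 8:42:
(8 x 60 + 42) - (2 x 60 + 29) = 522 - 149 = 373 minutes
= 6 hours and 13 minutes

Final answer: 6 hours and 13 minutes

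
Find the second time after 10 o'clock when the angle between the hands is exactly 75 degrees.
At t minutes past 10:00, the hour hand is at 30 x 10 + 0.5t degrees and the minute hand is at 6t degrees.
The smaller angle between them is 75 degrees when |30H - 5.5t| = 75 or |30H - 5.5t| = 285.
With H = 10, solve 30 x 10 - 5.5t = +/- target for each target:
  t = (30 x 10 - 75) / 5.5 = 40.91
  t = (30 x 10 + 75) / 5.5 = 68.18 (outside (0, 60))
  t = (30 x 10 - 285) / 5.5 = 2.73
  t = (30 x 10 + 285) / 5.5 = 106.36 (outside (0, 60))
Valid solutions in (0, 60): {2.73, 40.91} minutes.
The second occurrence is t = 40.91 minutes.
The hands form a 75-degree angle at 40.91 minutes past 10:00.

Final answer: 40.91 minutes past 10:00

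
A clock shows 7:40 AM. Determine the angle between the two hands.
Hour hand position: 7 x 30 + 40 x 0.5 = 230 degrees
Minute hand position: 40 x 6 = 240 degrees
Difference: |230 - 240| = 10 degrees
The angle between the hands is 10 degrees

Final answer: 10 degrees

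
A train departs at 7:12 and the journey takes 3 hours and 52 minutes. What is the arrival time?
Starting time: 7:12
Adding 52 minutes to 12 minutes: 12 + 52 = 64 minutes = 1 hour and 4 minutes
Adding 3 hours: 7 + 3 + 1 (carry) = 11
Final time: 11:04

Final answer: 11:04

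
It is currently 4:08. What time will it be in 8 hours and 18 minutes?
Starting time: 4:08
Adding 18 minutes to 8 minutes: 8 + 18 = 26 minutes
Adding 8 hours: 4 + 8 = 12
Final time: 12:26

Final answer: 12:26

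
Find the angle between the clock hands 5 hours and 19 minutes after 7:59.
First find the time 5 hours and 19 minutes after 7:59.
Total minutes: 7 x 60 + 59 + 5 x 60 + 19 = 798.
798 mod 720 = 78 minutes = 1:18.
Now compute the angle at 1:18:
Hour hand: 1 x 30 + 18 x 0.5 = 39 degrees
Minute hand: 18 x 6 = 108 degrees
Difference: |39 - 108| = 69 degrees
The angle is 69 degrees

Final answer: 69 degrees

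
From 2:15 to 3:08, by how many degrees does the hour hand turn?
The hour hand moves 0.5 degrees per minute.
Time elapsed: 3:08 - 2:15 = 53 minutes
Angular displacement: 53 x 0.5 = 26.5 degrees

Final answer: 26.5 degrees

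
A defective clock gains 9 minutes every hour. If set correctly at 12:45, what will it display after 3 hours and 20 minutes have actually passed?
For every 60 true minutes, the faulty clock advances 60 + 9 = 69 minutes.
True elapsed: 3 hours and 20 minutes = 200 minutes.
Faulty clock advances: 200 x 69/60 = 230 minutes (drift: 30 minutes ahead).
Shown time: 12:45 + 230 minutes = 4:35.

Final answer: 4:35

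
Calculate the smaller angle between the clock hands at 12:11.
Hour hand position: 0 x 30 + 11 x 0.5 = 5.5 degrees
Minute hand position: 11 x 6 = 66 degrees
Difference: |5.5 - 66| = 60.5 degrees
The angle between the hands is 60.5 degrees

Final answer: 60.5 degrees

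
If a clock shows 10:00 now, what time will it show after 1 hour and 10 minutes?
Starting time: 10:00
Adding 10 minutes to 0 minutes: 0 + 10 = 10 minutes
Adding 1 hour: 10 + 1 = 11
Final time: 11:10

Final answer: 11:10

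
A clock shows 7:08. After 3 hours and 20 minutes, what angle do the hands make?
First find the time 3 hours and 20 minutes after 7:08.
Total minutes: 7 x 60 + 8 + 3 x 60 + 20 = 628.
628 mod 720 = 628 minutes = 10:28.
Now compute the angle at 10:28:
Hour hand: 10 x 30 + 28 x 0.5 = 314 degrees
Minute hand: 28 x 6 = 168 degrees
Difference: |314 - 168| = 146 degrees
The angle is 146 degrees

Final answer: 146 degrees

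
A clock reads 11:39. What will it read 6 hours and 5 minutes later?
Starting time: 11:39
Adding 5 minutes to 39 minutes: 39 + 5 = 44 minutes
Adding 6 hours: 11 + 6 = 17 - 12 = 5
Final time: 5:44

Final answer: 5:44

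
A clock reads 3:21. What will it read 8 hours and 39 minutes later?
Starting time: 3:21
Adding 39 minutes to 21 minutes: 21 + 39 = 60 minutes = 1 hour
Adding 8 hours: 3 + 8 + 1 (carry) = 12
Final time: 12:00

Final answer: 12:00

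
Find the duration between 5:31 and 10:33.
From 5:31 to 10:33:
(10 x 60 + 33) - (5 x 60 + 31) = 633 - 331 = 302 minutes
= 5 hours and 2 minutes

Final answer: 5 hours and 2 minutes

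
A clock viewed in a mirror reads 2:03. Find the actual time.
Reflection across the vertical (12-6) axis maps a hand at angle A degrees to (360 - A) degrees, which sends a reading of T minutes past 12:00 to (720 - T) minutes past 12:00.
Mirror reads 2:03 = 123 minutes past 12:00.
Actual time: (720 - 123) mod 720 = 597 minutes = 9:57.

Final answer: 9:57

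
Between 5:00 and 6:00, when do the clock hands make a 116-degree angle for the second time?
At t minutes past 5:00, the hour hand is at 30 x 5 + 0.5t degrees and the minute hand is at 6t degrees.
The smaller angle between them is 116 degrees when |30H - 5.5t| = 116 or |30H - 5.5t| = 244.
With H = 5, solve 30 x 5 - 5.5t = +/- target for each target:
  t = (30 x 5 - 116) / 5.5 = 6.18
  t = (30 x 5 + 116) / 5.5 = 48.36
  t = (30 x 5 - 244) / 5.5 = -17.09 (outside (0, 60))
  t = (30 x 5 + 244) / 5.5 = 71.64 (outside (0, 60))
Valid solutions in (0, 60): {6.18, 48.36} minutes.
The second occurrence is t = 48.36 minutes.
The hands form a 116-degree angle at 48.36 minutes past 5:00.

Final answer: 48.36 minutes past 5:00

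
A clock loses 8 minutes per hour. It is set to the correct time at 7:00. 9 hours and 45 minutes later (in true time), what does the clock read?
For every 60 true minutes, the faulty clock advances 60 - 8 = 52 minutes.
True elapsed: 9 hours and 45 minutes = 585 minutes.
Faulty clock advances: 585 x 52/60 = 507 minutes (drift: 78 minutes behind).
Shown time: 7:00 + 507 minutes = 3:27.

Final answer: 3:27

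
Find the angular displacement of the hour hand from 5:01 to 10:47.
The hour hand moves 0.5 degrees per minute.
Time elapsed: 10:47 - 5:01 = 346 minutes
Angular displacement: 346 x 0.5 = 173 degrees

Final answer: 173 degrees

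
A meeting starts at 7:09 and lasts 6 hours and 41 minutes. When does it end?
Starting time: 7:09
Adding 41 minutes to 9 minutes: 9 + 41 = 50 minutes
Adding 6 hours: 7 + 6 = 13 - 12 = 1
Final time: 1:50

Final answer: 1:50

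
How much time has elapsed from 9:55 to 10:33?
From 9:55 to 10:33:
(10 x 60 + 33) - (9 x 60 + 55) = 633 - 595 = 38 minutes
= 38 minutes

Final answer: 38 minutes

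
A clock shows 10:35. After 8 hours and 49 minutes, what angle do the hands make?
First find the time 8 hours and 49 minutes after 10:35.
Total minutes: 10 x 60 + 35 + 8 x 60 + 49 = 1164.
1164 mod 720 = 444 minutes = 7:24.
Now compute the angle at 7:24:
Hour hand: 7 x 30 + 24 x 0.5 = 222 degrees
Minute hand: 24 x 6 = 144 degrees
Difference: |222 - 144| = 78 degrees
The angle is 78 degrees

Final answer: 78 degrees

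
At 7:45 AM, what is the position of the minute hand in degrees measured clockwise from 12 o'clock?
The minute hand moves 6 degrees per minute.
At 7:45: 45 x 6 = 270 degrees

Final answer: 270 degrees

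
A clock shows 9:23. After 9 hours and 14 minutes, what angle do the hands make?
First find the time 9 hours and 14 minutes after 9:23.
Total minutes: 9 x 60 + 23 + 9 x 60 + 14 = 1117.
1117 mod 720 = 397 minutes = 6:37.
Now compute the angle at 6:37:
Hour hand: 6 x 30 + 37 x 0.5 = 198.5 degrees
Minute hand: 37 x 6 = 222 degrees
Difference: |198.5 - 222| = 23.5 degrees
The angle is 23.5 degrees

Final answer: 23.5 degrees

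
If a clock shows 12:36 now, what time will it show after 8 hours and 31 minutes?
Starting time: 12:36
Adding 31 minutes to 36 minutes: 36 + 31 = 67 minutes = 1 hour and 7 minutes
Adding 8 hours: 12 + 8 + 1 (carry) = 21 - 12 = 9
Final time: 9:07

Final answer: 9:07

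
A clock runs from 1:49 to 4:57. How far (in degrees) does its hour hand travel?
The hour hand moves 0.5 degrees per minute.
Time elapsed: 4:57 - 1:49 = 188 minutes
Angular displacement: 188 x 0.5 = 94 degrees

Final answer: 94 degrees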